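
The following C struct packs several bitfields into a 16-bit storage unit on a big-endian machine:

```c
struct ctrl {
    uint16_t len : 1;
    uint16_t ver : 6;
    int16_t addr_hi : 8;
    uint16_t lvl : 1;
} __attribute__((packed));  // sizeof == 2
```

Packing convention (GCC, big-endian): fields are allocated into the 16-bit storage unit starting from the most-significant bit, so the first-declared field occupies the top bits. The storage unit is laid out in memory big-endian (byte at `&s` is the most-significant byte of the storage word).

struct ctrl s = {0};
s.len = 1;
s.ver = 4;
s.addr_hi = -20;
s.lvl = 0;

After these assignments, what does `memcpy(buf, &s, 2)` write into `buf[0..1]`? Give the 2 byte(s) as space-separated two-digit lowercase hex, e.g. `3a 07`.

[15+:1] len=1 & 0x1 = 0x1; word=0x8000
[9+:6] ver=4 & 0x3f = 0x4; word=0x8800
[1+:8] addr_hi=-20 & 0xff = 0xec; word=0x89d8
[0+:1] lvl=0 & 0x1 = 0x0; word=0x89d8
word = 0x89d8 → big-endian bytes:
  [0]=0x89  [1]=0xd8

89 d8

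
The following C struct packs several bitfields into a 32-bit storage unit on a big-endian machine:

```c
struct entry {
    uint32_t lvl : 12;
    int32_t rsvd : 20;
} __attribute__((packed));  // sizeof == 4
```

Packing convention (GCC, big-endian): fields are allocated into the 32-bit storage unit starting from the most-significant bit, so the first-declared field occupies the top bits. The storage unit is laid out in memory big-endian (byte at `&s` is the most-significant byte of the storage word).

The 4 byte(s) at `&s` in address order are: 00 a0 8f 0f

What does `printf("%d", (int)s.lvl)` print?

[0]=0x00 [1]=0xa0 [2]=0x8f [3]=0x0f (big-endian) → word 0x00a08f0f
lvl:12 @ bit 20 → (0x00a08f0f>>20)&0xfff = 0xa  ←
rsvd:20 @ bit 0 → (0x00a08f0f>>0)&0xfffff = 0x8f0f

10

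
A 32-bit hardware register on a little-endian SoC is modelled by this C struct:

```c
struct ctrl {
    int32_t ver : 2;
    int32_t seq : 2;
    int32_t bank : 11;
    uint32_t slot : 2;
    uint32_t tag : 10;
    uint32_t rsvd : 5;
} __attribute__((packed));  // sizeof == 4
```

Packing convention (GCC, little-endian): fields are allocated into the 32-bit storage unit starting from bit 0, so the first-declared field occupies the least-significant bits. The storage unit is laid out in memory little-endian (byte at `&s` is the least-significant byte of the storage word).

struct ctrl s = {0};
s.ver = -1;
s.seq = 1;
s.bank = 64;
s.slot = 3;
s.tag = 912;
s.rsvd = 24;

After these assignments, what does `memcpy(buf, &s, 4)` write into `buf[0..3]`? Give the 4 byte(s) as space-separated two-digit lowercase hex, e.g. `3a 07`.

ver (2b) val=-1 bits=0x3 at bit 0: 0x00000003
seq (2b) val=1 bits=0x1 at bit 2: 0x00000007
bank (11b) val=64 bits=0x40 at bit 4: 0x00000407
slot (2b) val=3 bits=0x3 at bit 15: 0x00018407
tag (10b) val=912 bits=0x390 at bit 17: 0x07218407
rsvd (5b) val=24 bits=0x18 at bit 27: 0xc7218407
word = 0xc7218407 → little-endian bytes:
  [0]=0x07  [1]=0x84  [2]=0x21  [3]=0xc7

07 84 21 c7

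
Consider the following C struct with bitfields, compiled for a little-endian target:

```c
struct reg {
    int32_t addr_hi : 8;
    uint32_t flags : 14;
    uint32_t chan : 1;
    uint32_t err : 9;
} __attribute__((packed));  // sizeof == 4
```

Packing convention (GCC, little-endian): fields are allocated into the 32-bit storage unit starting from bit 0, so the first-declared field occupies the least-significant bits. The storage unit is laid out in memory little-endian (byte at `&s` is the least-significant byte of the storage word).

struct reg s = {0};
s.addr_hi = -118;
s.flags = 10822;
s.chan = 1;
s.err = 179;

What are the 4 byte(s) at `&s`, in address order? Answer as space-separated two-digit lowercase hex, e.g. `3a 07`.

addr_hi (8b) val=-118 bits=0x8a at bit 0: 0x0000008a
flags (14b) val=10822 bits=0x2a46 at bit 8: 0x002a468a
chan (1b) val=1 bits=0x1 at bit 22: 0x006a468a
err (9b) val=179 bits=0xb3 at bit 23: 0x59ea468a
word = 0x59ea468a → little-endian bytes:
  [0]=0x8a  [1]=0x46  [2]=0xea  [3]=0x59

8a 46 ea 59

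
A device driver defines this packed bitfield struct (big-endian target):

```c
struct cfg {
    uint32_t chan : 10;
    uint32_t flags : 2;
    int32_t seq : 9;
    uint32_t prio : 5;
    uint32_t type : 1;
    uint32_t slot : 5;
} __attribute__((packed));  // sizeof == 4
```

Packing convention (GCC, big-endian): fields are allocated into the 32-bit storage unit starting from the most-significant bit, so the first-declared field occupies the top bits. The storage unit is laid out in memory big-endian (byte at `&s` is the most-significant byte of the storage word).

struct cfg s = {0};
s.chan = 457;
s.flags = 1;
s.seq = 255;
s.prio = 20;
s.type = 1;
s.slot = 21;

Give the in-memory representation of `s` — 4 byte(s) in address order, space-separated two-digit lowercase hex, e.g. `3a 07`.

72 57 fd 35

chan:10 = 457 → 0x1c9 << 22 → word 0x72400000
flags:2 = 1 → 0x1 << 20 → word 0x72500000
seq:9 = 255 → 0xff << 11 → word 0x7257f800
prio:5 = 20 → 0x14 << 6 → word 0x7257fd00
type:1 = 1 → 0x1 << 5 → word 0x7257fd20
slot:5 = 21 → 0x15 << 0 → word 0x7257fd35
word = 0x7257fd35 → big-endian bytes:
  [0]=0x72  [1]=0x57  [2]=0xfd  [3]=0x35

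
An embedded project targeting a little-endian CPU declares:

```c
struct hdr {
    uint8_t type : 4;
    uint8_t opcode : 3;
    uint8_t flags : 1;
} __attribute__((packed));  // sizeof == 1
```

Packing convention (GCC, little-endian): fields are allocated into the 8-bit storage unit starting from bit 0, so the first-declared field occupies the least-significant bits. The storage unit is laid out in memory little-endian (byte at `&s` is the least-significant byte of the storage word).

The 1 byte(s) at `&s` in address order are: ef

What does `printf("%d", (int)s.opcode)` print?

6

[0]=0xef (little-endian) → word 0xef
type:4 @ bit 0 → (0xef>>0)&0xf = 0xf
opcode:3 @ bit 4 → (0xef>>4)&0x7 = 0x6  ←
flags:1 @ bit 7 → (0xef>>7)&0x1 = 0x1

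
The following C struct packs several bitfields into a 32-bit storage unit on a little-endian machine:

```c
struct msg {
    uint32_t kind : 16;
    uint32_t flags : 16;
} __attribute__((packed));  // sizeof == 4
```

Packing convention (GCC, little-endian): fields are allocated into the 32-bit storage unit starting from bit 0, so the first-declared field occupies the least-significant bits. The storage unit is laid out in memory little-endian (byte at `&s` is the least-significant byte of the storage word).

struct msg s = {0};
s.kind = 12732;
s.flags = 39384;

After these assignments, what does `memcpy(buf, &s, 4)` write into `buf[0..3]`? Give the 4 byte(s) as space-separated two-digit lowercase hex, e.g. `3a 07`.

kind:16 = 12732 → 0x31bc << 0 → word 0x000031bc
flags:16 = 39384 → 0x99d8 << 16 → word 0x99d831bc
word = 0x99d831bc → little-endian bytes:
  [0]=0xbc  [1]=0x31  [2]=0xd8  [3]=0x99

bc 31 d8 99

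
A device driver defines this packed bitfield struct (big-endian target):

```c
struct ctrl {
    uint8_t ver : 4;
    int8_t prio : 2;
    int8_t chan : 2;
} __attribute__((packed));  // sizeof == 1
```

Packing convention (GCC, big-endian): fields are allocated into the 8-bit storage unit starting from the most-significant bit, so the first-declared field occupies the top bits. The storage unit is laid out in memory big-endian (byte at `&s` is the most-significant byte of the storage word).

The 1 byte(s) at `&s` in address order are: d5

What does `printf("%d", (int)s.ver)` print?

13

[0]=0xd5 (big-endian) → word 0xd5
ver [4+:4] = (word>>4) & 0xf = 13  ←
prio [2+:2] = (word>>2) & 0x3 = 1
chan [0+:2] = (word>>0) & 0x3 = 1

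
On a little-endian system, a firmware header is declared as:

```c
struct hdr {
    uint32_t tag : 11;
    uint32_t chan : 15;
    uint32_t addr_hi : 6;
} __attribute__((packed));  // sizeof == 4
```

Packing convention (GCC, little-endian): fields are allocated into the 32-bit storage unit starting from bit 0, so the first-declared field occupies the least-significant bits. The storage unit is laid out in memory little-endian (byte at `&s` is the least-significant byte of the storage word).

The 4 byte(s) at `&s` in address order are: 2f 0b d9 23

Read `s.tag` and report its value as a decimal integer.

[0]=0x2f [1]=0x0b [2]=0xd9 [3]=0x23 (little-endian) → word 0x23d90b2f
tag [0+:11] = (word>>0) & 0x7ff = 815  ←
chan [11+:15] = (word>>11) & 0x7fff = 31521
addr_hi [26+:6] = (word>>26) & 0x3f = 8

815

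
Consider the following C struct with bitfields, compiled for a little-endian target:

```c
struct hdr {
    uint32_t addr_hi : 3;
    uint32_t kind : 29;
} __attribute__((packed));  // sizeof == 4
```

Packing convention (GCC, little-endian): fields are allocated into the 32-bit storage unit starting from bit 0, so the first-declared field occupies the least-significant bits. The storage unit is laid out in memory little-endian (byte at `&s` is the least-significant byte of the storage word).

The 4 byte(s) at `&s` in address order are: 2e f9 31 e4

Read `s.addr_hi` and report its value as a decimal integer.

6

[0]=0x2e [1]=0xf9 [2]=0x31 [3]=0xe4 (little-endian) → word 0xe431f92e
addr_hi:3 @ bit 0 → (0xe431f92e>>0)&0x7 = 0x6  ←
kind:29 @ bit 3 → (0xe431f92e>>3)&0x1fffffff = 0x1c863f25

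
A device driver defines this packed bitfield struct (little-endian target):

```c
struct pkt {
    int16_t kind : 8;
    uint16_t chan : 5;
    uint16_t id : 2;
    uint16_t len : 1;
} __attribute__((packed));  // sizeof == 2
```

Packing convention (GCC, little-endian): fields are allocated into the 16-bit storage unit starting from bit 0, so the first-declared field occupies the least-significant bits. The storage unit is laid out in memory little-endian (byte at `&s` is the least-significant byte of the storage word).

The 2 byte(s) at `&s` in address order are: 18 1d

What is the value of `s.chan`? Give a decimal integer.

29

[0]=0x18 [1]=0x1d (little-endian) → word 0x1d18
kind [0+:8] = (word>>0) & 0xff = 24
chan [8+:5] = (word>>8) & 0x1f = 29  ←
id [13+:2] = (word>>13) & 0x3 = 0
len [15+:1] = (word>>15) & 0x1 = 0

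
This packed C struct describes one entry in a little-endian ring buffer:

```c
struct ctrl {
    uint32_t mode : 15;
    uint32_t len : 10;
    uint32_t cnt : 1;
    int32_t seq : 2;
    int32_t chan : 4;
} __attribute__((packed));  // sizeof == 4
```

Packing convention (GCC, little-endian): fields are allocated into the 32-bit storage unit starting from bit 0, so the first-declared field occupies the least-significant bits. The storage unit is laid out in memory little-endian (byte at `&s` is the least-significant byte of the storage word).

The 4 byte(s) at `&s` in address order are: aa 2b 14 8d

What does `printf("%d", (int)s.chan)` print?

[0]=0xaa [1]=0x2b [2]=0x14 [3]=0x8d (little-endian) → word 0x8d142baa
mode:15 @ bit 0 → (0x8d142baa>>0)&0x7fff = 0x2baa
len:10 @ bit 15 → (0x8d142baa>>15)&0x3ff = 0x228
cnt:1 @ bit 25 → (0x8d142baa>>25)&0x1 = 0x0
seq:2 @ bit 26 → (0x8d142baa>>26)&0x3 = 0x3
chan:4 @ bit 28 → (0x8d142baa>>28)&0xf = 0x8  ←
chan signed 4b, MSB=1: 8 - 16 = -8

-8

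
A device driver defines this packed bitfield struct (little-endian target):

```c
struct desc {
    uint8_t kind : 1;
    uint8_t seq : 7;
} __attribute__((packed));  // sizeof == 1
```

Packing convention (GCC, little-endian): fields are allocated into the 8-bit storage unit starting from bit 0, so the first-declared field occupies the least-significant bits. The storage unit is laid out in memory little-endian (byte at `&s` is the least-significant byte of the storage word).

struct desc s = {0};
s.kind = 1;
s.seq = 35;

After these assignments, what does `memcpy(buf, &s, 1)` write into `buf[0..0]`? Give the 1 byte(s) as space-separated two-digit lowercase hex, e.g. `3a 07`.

kind (1b) val=1 bits=0x1 at bit 0: 0x01
seq (7b) val=35 bits=0x23 at bit 1: 0x47
word = 0x47 → little-endian bytes:
  [0]=0x47

47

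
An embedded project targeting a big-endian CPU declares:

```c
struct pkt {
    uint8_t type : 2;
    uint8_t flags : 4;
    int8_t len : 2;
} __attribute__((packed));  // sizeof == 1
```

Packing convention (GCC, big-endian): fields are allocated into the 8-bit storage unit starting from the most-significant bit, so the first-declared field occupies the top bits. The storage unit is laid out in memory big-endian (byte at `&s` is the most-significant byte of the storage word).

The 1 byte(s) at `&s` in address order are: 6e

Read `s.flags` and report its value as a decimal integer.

11

[0]=0x6e (big-endian) → word 0x6e
type [6+:2] = (word>>6) & 0x3 = 1
flags [2+:4] = (word>>2) & 0xf = 11  ←
len [0+:2] = (word>>0) & 0x3 = 2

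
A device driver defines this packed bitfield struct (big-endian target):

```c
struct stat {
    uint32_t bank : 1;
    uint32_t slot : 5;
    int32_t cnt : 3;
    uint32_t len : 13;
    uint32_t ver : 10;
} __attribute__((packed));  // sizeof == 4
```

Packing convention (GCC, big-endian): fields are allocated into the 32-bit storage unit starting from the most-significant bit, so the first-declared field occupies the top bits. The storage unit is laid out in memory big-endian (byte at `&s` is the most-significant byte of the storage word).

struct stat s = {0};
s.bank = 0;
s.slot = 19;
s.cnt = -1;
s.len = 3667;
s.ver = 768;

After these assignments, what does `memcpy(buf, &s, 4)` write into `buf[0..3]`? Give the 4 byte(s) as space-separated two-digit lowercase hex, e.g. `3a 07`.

[31+:1] bank=0 & 0x1 = 0x0; word=0x00000000
[26+:5] slot=19 & 0x1f = 0x13; word=0x4c000000
[23+:3] cnt=-1 & 0x7 = 0x7; word=0x4f800000
[10+:13] len=3667 & 0x1fff = 0xe53; word=0x4fb94c00
[0+:10] ver=768 & 0x3ff = 0x300; word=0x4fb94f00
word = 0x4fb94f00 → big-endian bytes:
  [0]=0x4f  [1]=0xb9  [2]=0x4f  [3]=0x00

4f b9 4f 00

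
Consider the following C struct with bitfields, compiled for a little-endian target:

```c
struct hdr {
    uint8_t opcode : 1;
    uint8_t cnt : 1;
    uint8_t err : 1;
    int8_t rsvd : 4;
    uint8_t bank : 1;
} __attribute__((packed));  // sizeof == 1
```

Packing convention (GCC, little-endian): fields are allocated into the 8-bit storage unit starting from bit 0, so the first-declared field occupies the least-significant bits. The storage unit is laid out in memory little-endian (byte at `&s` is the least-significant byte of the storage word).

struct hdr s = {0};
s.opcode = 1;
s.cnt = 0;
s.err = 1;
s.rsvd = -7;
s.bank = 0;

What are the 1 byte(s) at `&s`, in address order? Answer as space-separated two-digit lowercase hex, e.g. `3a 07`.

opcode:1 = 1 → 0x1 << 0 → word 0x01
cnt:1 = 0 → 0x0 << 1 → word 0x01
err:1 = 1 → 0x1 << 2 → word 0x05
rsvd:4 = -7 → 0x9 << 3 → word 0x4d
bank:1 = 0 → 0x0 << 7 → word 0x4d
word = 0x4d → little-endian bytes:
  [0]=0x4d

4d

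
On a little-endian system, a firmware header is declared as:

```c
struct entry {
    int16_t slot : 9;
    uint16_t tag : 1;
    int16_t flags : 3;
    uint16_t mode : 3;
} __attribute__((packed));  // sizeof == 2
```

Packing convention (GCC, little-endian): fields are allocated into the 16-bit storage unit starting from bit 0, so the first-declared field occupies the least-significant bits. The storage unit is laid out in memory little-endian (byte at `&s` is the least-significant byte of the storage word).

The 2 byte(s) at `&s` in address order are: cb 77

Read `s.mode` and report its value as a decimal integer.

3

[0]=0xcb [1]=0x77 (little-endian) → word 0x77cb
slot [0+:9] = (word>>0) & 0x1ff = 459
tag [9+:1] = (word>>9) & 0x1 = 1
flags [10+:3] = (word>>10) & 0x7 = 5
mode [13+:3] = (word>>13) & 0x7 = 3  ←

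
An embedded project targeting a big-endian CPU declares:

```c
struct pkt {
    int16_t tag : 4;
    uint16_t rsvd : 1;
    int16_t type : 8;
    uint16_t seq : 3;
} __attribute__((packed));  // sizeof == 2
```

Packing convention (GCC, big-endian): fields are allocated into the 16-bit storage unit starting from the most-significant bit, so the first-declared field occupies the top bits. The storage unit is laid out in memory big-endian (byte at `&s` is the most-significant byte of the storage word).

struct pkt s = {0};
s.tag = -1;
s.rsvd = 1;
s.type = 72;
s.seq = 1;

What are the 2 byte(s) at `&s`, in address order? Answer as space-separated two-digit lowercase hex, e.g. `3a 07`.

tag:4 = -1 → 0xf << 12 → word 0xf000
rsvd:1 = 1 → 0x1 << 11 → word 0xf800
type:8 = 72 → 0x48 << 3 → word 0xfa40
seq:3 = 1 → 0x1 << 0 → word 0xfa41
word = 0xfa41 → big-endian bytes:
  [0]=0xfa  [1]=0x41

fa 41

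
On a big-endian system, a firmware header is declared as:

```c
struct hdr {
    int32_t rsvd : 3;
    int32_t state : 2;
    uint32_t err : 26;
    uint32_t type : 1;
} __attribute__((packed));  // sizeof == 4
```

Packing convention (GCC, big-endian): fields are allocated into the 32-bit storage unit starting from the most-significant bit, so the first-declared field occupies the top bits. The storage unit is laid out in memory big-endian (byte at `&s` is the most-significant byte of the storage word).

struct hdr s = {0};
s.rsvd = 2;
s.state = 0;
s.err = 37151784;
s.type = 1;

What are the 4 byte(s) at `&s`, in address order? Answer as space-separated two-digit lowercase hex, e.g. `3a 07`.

rsvd:3 = 2 → 0x2 << 29 → word 0x40000000
state:2 = 0 → 0x0 << 27 → word 0x40000000
err:26 = 37151784 → 0x236e428 << 1 → word 0x446dc850
type:1 = 1 → 0x1 << 0 → word 0x446dc851
word = 0x446dc851 → big-endian bytes:
  [0]=0x44  [1]=0x6d  [2]=0xc8  [3]=0x51

44 6d c8 51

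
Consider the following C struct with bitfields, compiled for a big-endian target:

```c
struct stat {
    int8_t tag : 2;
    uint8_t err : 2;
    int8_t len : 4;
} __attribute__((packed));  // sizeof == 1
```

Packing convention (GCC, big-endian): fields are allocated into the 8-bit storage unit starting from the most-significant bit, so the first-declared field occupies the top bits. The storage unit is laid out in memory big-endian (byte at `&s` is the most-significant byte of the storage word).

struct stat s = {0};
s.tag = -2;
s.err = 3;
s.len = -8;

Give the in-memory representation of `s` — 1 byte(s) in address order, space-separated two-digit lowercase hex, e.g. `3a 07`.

tag:2 = -2 → 0x2 << 6 → word 0x80
err:2 = 3 → 0x3 << 4 → word 0xb0
len:4 = -8 → 0x8 << 0 → word 0xb8
word = 0xb8 → big-endian bytes:
  [0]=0xb8

b8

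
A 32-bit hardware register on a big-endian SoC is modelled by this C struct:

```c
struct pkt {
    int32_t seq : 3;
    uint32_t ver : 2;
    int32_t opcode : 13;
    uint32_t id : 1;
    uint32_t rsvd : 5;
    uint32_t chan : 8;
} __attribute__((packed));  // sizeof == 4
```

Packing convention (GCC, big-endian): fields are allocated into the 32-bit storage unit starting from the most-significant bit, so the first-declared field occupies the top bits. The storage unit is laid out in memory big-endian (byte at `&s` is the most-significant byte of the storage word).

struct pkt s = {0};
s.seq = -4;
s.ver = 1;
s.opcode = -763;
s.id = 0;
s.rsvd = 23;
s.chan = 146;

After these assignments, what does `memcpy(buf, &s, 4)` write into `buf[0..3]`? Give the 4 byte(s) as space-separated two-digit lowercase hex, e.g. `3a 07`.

seq:3 = -4 → 0x4 << 29 → word 0x80000000
ver:2 = 1 → 0x1 << 27 → word 0x88000000
opcode:13 = -763 → 0x1d05 << 14 → word 0x8f414000
id:1 = 0 → 0x0 << 13 → word 0x8f414000
rsvd:5 = 23 → 0x17 << 8 → word 0x8f415700
chan:8 = 146 → 0x92 << 0 → word 0x8f415792
word = 0x8f415792 → big-endian bytes:
  [0]=0x8f  [1]=0x41  [2]=0x57  [3]=0x92

8f 41 57 92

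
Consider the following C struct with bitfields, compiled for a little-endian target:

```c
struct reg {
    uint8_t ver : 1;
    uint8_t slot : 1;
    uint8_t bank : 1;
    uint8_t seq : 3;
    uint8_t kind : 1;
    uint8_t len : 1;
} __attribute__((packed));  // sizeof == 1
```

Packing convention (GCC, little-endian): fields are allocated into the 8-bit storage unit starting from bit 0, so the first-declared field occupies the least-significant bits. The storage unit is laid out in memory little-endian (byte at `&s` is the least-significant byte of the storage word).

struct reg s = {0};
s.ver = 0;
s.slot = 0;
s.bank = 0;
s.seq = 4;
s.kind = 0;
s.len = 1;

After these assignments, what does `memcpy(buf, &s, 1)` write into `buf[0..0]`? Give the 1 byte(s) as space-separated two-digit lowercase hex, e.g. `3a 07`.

ver (1b) val=0 bits=0x0 at bit 0: 0x00
slot (1b) val=0 bits=0x0 at bit 1: 0x00
bank (1b) val=0 bits=0x0 at bit 2: 0x00
seq (3b) val=4 bits=0x4 at bit 3: 0x20
kind (1b) val=0 bits=0x0 at bit 6: 0x20
len (1b) val=1 bits=0x1 at bit 7: 0xa0
word = 0xa0 → little-endian bytes:
  [0]=0xa0

a0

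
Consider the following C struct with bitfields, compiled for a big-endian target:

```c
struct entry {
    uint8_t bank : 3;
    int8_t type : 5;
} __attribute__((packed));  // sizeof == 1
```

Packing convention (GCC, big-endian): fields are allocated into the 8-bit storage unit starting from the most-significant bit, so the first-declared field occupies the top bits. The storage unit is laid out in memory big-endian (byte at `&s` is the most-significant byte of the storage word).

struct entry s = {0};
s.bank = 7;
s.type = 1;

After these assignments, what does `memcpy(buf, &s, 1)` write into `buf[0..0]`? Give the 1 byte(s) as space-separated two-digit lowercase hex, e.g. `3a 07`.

[5+:3] bank=7 & 0x7 = 0x7; word=0xe0
[0+:5] type=1 & 0x1f = 0x1; word=0xe1
word = 0xe1 → big-endian bytes:
  [0]=0xe1

e1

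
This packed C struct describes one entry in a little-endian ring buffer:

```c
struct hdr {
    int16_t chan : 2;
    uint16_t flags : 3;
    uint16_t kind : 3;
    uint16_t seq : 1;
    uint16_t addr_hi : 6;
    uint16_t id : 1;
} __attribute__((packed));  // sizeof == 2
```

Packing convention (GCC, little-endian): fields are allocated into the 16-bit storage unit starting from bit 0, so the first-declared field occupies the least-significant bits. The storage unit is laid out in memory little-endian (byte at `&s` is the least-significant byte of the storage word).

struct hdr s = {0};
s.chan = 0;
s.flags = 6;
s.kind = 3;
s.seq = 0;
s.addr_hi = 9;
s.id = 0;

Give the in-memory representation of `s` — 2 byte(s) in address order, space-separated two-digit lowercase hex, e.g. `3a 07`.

78 12

[0+:2] chan=0 & 0x3 = 0x0; word=0x0000
[2+:3] flags=6 & 0x7 = 0x6; word=0x0018
[5+:3] kind=3 & 0x7 = 0x3; word=0x0078
[8+:1] seq=0 & 0x1 = 0x0; word=0x0078
[9+:6] addr_hi=9 & 0x3f = 0x9; word=0x1278
[15+:1] id=0 & 0x1 = 0x0; word=0x1278
word = 0x1278 → little-endian bytes:
  [0]=0x78  [1]=0x12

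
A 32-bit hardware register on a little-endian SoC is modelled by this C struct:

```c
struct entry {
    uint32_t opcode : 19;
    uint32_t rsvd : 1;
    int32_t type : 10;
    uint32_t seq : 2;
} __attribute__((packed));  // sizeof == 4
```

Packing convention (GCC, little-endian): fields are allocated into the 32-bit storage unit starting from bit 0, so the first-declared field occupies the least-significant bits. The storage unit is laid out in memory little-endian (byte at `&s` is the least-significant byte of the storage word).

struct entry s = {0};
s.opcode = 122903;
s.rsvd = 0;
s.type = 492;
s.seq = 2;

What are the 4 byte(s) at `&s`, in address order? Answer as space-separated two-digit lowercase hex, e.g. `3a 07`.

opcode (19b) val=122903 bits=0x1e017 at bit 0: 0x0001e017
rsvd (1b) val=0 bits=0x0 at bit 19: 0x0001e017
type (10b) val=492 bits=0x1ec at bit 20: 0x1ec1e017
seq (2b) val=2 bits=0x2 at bit 30: 0x9ec1e017
word = 0x9ec1e017 → little-endian bytes:
  [0]=0x17  [1]=0xe0  [2]=0xc1  [3]=0x9e

17 e0 c1 9e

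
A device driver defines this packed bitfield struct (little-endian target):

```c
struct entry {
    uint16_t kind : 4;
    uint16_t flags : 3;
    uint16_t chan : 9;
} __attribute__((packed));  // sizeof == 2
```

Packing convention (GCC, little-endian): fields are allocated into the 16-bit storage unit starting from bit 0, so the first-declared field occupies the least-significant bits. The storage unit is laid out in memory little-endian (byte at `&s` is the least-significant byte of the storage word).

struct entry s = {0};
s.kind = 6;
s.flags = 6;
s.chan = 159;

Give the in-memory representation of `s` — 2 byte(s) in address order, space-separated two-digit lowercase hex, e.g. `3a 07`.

kind:4 = 6 → 0x6 << 0 → word 0x0006
flags:3 = 6 → 0x6 << 4 → word 0x0066
chan:9 = 159 → 0x9f << 7 → word 0x4fe6
word = 0x4fe6 → little-endian bytes:
  [0]=0xe6  [1]=0x4f

e6 4f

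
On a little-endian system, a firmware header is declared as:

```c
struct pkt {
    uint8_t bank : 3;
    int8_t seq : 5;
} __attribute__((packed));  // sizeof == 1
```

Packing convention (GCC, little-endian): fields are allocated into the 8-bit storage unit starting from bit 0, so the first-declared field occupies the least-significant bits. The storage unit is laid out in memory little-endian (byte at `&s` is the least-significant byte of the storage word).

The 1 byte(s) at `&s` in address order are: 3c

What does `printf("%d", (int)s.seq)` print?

[0]=0x3c (little-endian) → word 0x3c
bank:3 @ bit 0 → (0x3c>>0)&0x7 = 0x4
seq:5 @ bit 3 → (0x3c>>3)&0x1f = 0x7  ←
seq signed 5b, MSB=0: value = 7

7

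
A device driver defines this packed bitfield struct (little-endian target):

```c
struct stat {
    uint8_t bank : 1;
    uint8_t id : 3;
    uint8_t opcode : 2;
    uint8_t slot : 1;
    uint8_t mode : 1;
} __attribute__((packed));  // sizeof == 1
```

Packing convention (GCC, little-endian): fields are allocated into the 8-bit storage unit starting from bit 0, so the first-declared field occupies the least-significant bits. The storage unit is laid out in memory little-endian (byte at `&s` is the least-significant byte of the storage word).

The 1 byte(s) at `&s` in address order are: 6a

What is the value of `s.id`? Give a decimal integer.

5

[0]=0x6a (little-endian) → word 0x6a
bank:1 @ bit 0 → (0x6a>>0)&0x1 = 0x0
id:3 @ bit 1 → (0x6a>>1)&0x7 = 0x5  ←
opcode:2 @ bit 4 → (0x6a>>4)&0x3 = 0x2
slot:1 @ bit 6 → (0x6a>>6)&0x1 = 0x1
mode:1 @ bit 7 → (0x6a>>7)&0x1 = 0x0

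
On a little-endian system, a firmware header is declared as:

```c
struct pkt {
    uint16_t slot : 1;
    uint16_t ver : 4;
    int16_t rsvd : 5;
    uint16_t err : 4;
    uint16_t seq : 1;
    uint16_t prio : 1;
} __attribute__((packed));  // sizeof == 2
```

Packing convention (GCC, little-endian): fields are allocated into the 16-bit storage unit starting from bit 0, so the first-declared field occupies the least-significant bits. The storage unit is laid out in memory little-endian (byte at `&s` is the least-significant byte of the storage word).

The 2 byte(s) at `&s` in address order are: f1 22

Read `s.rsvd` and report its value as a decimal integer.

[0]=0xf1 [1]=0x22 (little-endian) → word 0x22f1
slot:1 @ bit 0 → (0x22f1>>0)&0x1 = 0x1
ver:4 @ bit 1 → (0x22f1>>1)&0xf = 0x8
rsvd:5 @ bit 5 → (0x22f1>>5)&0x1f = 0x17  ←
err:4 @ bit 10 → (0x22f1>>10)&0xf = 0x8
seq:1 @ bit 14 → (0x22f1>>14)&0x1 = 0x0
prio:1 @ bit 15 → (0x22f1>>15)&0x1 = 0x0
rsvd signed 5b, MSB=1: 23 - 32 = -9

-9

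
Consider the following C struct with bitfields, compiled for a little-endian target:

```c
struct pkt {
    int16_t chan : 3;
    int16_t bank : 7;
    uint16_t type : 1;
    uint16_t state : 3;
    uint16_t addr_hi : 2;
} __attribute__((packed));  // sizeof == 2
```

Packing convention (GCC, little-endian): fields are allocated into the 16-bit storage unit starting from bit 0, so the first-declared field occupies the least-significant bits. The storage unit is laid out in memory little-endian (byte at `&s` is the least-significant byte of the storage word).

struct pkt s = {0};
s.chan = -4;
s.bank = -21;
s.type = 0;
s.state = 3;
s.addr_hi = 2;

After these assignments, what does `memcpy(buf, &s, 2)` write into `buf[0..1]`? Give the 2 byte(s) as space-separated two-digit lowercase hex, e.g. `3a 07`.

5c 9b

chan:3 = -4 → 0x4 << 0 → word 0x0004
bank:7 = -21 → 0x6b << 3 → word 0x035c
type:1 = 0 → 0x0 << 10 → word 0x035c
state:3 = 3 → 0x3 << 11 → word 0x1b5c
addr_hi:2 = 2 → 0x2 << 14 → word 0x9b5c
word = 0x9b5c → little-endian bytes:
  [0]=0x5c  [1]=0x9b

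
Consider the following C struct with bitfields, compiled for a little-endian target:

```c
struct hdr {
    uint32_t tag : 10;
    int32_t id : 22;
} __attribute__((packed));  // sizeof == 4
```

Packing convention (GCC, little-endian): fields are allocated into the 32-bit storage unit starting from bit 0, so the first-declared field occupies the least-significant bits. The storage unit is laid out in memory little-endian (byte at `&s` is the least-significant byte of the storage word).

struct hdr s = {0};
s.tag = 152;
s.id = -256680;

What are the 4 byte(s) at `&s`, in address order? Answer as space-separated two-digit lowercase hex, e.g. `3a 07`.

98 60 55 f0

tag (10b) val=152 bits=0x98 at bit 0: 0x00000098
id (22b) val=-256680 bits=0x3c1558 at bit 10: 0xf0556098
word = 0xf0556098 → little-endian bytes:
  [0]=0x98  [1]=0x60  [2]=0x55  [3]=0xf0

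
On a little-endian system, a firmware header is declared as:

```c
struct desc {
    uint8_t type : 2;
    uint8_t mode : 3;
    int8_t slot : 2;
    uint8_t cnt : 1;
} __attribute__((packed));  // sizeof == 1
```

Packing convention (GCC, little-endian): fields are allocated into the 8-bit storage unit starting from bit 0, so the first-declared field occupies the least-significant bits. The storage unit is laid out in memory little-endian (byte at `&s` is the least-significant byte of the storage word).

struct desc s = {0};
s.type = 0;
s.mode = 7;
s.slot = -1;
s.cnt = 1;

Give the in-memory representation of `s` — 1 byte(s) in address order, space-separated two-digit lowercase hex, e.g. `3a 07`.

[0+:2] type=0 & 0x3 = 0x0; word=0x00
[2+:3] mode=7 & 0x7 = 0x7; word=0x1c
[5+:2] slot=-1 & 0x3 = 0x3; word=0x7c
[7+:1] cnt=1 & 0x1 = 0x1; word=0xfc
word = 0xfc → little-endian bytes:
  [0]=0xfc

fc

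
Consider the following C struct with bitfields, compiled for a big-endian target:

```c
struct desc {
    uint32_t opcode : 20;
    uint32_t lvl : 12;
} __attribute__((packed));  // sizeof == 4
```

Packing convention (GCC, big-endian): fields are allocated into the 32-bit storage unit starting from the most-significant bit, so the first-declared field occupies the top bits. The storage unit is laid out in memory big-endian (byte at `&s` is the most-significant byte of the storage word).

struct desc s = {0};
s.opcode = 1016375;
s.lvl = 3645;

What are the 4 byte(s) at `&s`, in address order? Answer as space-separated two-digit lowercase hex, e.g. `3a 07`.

f8 23 7e 3d

[12+:20] opcode=1016375 & 0xfffff = 0xf8237; word=0xf8237000
[0+:12] lvl=3645 & 0xfff = 0xe3d; word=0xf8237e3d
word = 0xf8237e3d → big-endian bytes:
  [0]=0xf8  [1]=0x23  [2]=0x7e  [3]=0x3d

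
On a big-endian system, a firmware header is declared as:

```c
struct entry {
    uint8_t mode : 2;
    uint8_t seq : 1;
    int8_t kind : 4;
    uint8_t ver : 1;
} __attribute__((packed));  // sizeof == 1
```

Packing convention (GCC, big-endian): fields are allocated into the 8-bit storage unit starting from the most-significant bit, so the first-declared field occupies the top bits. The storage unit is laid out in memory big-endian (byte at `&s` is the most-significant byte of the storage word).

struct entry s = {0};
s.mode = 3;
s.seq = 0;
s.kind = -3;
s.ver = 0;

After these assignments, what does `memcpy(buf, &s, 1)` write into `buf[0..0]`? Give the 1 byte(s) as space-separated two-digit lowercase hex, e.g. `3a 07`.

da

[6+:2] mode=3 & 0x3 = 0x3; word=0xc0
[5+:1] seq=0 & 0x1 = 0x0; word=0xc0
[1+:4] kind=-3 & 0xf = 0xd; word=0xda
[0+:1] ver=0 & 0x1 = 0x0; word=0xda
word = 0xda → big-endian bytes:
  [0]=0xda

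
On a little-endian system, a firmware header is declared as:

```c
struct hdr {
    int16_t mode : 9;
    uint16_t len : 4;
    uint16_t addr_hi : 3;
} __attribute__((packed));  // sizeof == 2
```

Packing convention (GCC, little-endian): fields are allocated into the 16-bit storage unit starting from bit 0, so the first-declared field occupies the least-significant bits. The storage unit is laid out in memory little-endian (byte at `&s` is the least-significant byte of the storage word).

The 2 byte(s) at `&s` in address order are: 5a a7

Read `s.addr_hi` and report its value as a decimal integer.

5

[0]=0x5a [1]=0xa7 (little-endian) → word 0xa75a
mode:9 @ bit 0 → (0xa75a>>0)&0x1ff = 0x15a
len:4 @ bit 9 → (0xa75a>>9)&0xf = 0x3
addr_hi:3 @ bit 13 → (0xa75a>>13)&0x7 = 0x5  ←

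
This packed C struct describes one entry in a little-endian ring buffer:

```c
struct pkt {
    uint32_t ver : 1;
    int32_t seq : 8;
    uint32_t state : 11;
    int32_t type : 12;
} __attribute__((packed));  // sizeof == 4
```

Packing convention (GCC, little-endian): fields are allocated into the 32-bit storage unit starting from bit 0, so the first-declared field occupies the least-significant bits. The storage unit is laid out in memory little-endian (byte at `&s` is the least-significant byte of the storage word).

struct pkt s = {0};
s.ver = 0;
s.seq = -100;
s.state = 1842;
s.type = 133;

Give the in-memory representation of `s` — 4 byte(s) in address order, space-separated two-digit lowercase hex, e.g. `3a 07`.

38 65 5e 08

[0+:1] ver=0 & 0x1 = 0x0; word=0x00000000
[1+:8] seq=-100 & 0xff = 0x9c; word=0x00000138
[9+:11] state=1842 & 0x7ff = 0x732; word=0x000e6538
[20+:12] type=133 & 0xfff = 0x85; word=0x085e6538
word = 0x085e6538 → little-endian bytes:
  [0]=0x38  [1]=0x65  [2]=0x5e  [3]=0x08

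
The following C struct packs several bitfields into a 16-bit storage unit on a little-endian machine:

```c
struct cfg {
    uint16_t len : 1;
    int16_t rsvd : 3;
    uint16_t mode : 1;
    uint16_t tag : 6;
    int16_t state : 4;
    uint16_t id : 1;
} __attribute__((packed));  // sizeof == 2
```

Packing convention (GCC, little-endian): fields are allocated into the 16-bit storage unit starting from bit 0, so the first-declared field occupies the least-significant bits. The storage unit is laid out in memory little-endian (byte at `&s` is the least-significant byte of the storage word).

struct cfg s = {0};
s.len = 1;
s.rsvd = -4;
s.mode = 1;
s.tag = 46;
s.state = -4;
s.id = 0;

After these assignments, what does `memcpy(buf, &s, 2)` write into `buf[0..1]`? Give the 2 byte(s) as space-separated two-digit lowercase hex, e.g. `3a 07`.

len:1 = 1 → 0x1 << 0 → word 0x0001
rsvd:3 = -4 → 0x4 << 1 → word 0x0009
mode:1 = 1 → 0x1 << 4 → word 0x0019
tag:6 = 46 → 0x2e << 5 → word 0x05d9
state:4 = -4 → 0xc << 11 → word 0x65d9
id:1 = 0 → 0x0 << 15 → word 0x65d9
word = 0x65d9 → little-endian bytes:
  [0]=0xd9  [1]=0x65

d9 65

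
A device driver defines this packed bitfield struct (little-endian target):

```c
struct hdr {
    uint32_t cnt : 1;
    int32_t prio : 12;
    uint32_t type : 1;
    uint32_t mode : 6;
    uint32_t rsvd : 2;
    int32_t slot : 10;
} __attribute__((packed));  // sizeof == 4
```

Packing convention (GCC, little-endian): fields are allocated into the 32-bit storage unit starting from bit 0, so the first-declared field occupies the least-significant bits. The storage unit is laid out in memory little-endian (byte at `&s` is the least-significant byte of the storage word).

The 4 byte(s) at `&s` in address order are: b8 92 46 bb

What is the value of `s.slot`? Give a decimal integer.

-275

[0]=0xb8 [1]=0x92 [2]=0x46 [3]=0xbb (little-endian) → word 0xbb4692b8
cnt [0+:1] = (word>>0) & 0x1 = 0
prio [1+:12] = (word>>1) & 0xfff = 2396
type [13+:1] = (word>>13) & 0x1 = 0
mode [14+:6] = (word>>14) & 0x3f = 26
rsvd [20+:2] = (word>>20) & 0x3 = 0
slot [22+:10] = (word>>22) & 0x3ff = 749  ←
slot signed 10b, MSB=1: 749 - 1024 = -275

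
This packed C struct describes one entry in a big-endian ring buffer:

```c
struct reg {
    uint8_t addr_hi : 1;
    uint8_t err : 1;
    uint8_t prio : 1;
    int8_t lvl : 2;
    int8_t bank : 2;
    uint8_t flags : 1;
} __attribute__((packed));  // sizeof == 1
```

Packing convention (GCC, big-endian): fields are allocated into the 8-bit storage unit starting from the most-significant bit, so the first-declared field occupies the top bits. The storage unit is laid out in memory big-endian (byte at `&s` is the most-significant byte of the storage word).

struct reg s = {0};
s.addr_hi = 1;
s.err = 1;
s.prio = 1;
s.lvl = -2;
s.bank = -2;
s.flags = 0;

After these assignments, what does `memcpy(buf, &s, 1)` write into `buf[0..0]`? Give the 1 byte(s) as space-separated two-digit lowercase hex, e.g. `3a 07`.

[7+:1] addr_hi=1 & 0x1 = 0x1; word=0x80
[6+:1] err=1 & 0x1 = 0x1; word=0xc0
[5+:1] prio=1 & 0x1 = 0x1; word=0xe0
[3+:2] lvl=-2 & 0x3 = 0x2; word=0xf0
[1+:2] bank=-2 & 0x3 = 0x2; word=0xf4
[0+:1] flags=0 & 0x1 = 0x0; word=0xf4
word = 0xf4 → big-endian bytes:
  [0]=0xf4

f4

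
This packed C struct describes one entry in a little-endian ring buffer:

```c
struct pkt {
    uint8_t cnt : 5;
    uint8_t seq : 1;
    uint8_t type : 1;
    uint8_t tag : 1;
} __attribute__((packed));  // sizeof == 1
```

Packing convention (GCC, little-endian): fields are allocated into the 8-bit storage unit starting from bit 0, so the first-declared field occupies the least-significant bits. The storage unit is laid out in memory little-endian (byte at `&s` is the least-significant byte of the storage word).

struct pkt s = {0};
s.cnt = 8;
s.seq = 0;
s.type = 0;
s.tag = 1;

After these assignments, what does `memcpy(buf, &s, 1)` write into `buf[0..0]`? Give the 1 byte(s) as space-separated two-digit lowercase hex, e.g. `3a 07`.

[0+:5] cnt=8 & 0x1f = 0x8; word=0x08
[5+:1] seq=0 & 0x1 = 0x0; word=0x08
[6+:1] type=0 & 0x1 = 0x0; word=0x08
[7+:1] tag=1 & 0x1 = 0x1; word=0x88
word = 0x88 → little-endian bytes:
  [0]=0x88

88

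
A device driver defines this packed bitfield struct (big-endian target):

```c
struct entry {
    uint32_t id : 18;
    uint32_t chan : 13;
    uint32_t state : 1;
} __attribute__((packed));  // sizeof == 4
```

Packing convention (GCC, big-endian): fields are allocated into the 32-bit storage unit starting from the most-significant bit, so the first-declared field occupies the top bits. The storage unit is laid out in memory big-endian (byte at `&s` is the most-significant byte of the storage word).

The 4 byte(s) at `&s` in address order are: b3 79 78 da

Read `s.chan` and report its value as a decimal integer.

[0]=0xb3 [1]=0x79 [2]=0x78 [3]=0xda (big-endian) → word 0xb37978da
id [14+:18] = (word>>14) & 0x3ffff = 183781
chan [1+:13] = (word>>1) & 0x1fff = 7277  ←
state [0+:1] = (word>>0) & 0x1 = 0

7277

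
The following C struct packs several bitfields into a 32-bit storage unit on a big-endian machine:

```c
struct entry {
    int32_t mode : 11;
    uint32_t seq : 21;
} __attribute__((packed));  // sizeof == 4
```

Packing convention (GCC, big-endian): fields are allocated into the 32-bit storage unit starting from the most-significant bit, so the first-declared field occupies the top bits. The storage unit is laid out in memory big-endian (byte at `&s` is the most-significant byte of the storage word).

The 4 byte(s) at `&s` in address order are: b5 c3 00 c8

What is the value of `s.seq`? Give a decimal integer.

196808

[0]=0xb5 [1]=0xc3 [2]=0x00 [3]=0xc8 (big-endian) → word 0xb5c300c8
mode:11 @ bit 21 → (0xb5c300c8>>21)&0x7ff = 0x5ae
seq:21 @ bit 0 → (0xb5c300c8>>0)&0x1fffff = 0x300c8  ←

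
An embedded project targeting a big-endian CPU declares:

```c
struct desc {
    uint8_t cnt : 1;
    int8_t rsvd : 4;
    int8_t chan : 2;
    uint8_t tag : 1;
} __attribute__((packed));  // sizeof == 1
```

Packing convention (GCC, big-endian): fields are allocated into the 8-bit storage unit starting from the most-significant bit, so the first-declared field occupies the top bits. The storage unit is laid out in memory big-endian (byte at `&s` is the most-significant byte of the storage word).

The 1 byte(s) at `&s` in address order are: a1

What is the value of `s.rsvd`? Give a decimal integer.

4

[0]=0xa1 (big-endian) → word 0xa1
cnt [7+:1] = (word>>7) & 0x1 = 1
rsvd [3+:4] = (word>>3) & 0xf = 4  ←
chan [1+:2] = (word>>1) & 0x3 = 0
tag [0+:1] = (word>>0) & 0x1 = 1
rsvd signed 4b, MSB=0: value = 4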